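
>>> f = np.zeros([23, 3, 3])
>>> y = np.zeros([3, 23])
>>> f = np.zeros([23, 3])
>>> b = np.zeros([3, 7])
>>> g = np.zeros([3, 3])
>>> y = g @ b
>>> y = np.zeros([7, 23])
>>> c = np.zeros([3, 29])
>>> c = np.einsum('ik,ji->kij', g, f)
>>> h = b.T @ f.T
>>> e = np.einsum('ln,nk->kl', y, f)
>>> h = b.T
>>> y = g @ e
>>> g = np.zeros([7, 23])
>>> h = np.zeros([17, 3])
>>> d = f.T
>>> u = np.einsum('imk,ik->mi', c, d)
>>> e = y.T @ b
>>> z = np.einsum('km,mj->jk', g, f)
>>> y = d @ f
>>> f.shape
(23, 3)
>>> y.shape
(3, 3)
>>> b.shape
(3, 7)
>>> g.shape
(7, 23)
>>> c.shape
(3, 3, 23)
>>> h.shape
(17, 3)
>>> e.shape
(7, 7)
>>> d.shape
(3, 23)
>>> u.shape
(3, 3)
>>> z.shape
(3, 7)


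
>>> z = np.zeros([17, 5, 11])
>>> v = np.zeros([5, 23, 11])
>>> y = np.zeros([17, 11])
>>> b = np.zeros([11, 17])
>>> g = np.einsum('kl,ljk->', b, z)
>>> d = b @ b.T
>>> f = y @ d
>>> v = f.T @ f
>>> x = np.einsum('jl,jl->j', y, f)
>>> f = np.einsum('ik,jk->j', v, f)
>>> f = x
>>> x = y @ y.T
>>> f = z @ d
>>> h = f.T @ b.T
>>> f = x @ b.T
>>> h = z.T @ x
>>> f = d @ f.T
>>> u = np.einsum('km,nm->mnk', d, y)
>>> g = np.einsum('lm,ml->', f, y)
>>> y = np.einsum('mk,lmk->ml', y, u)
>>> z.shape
(17, 5, 11)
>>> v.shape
(11, 11)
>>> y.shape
(17, 11)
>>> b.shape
(11, 17)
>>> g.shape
()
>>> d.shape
(11, 11)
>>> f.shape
(11, 17)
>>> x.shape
(17, 17)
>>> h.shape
(11, 5, 17)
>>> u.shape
(11, 17, 11)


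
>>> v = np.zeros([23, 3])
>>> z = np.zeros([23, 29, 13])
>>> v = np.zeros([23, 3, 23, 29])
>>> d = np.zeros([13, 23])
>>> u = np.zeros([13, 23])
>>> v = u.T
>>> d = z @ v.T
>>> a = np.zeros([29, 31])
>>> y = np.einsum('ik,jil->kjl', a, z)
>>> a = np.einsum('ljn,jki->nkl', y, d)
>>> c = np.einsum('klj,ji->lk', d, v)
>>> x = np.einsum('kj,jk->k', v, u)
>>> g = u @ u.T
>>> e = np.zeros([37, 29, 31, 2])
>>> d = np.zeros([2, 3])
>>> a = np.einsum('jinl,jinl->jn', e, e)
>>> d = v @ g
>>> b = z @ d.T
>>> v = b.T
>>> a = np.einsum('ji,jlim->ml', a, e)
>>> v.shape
(23, 29, 23)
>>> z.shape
(23, 29, 13)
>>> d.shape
(23, 13)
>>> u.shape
(13, 23)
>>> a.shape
(2, 29)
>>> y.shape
(31, 23, 13)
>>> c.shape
(29, 23)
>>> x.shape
(23,)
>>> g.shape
(13, 13)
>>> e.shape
(37, 29, 31, 2)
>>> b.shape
(23, 29, 23)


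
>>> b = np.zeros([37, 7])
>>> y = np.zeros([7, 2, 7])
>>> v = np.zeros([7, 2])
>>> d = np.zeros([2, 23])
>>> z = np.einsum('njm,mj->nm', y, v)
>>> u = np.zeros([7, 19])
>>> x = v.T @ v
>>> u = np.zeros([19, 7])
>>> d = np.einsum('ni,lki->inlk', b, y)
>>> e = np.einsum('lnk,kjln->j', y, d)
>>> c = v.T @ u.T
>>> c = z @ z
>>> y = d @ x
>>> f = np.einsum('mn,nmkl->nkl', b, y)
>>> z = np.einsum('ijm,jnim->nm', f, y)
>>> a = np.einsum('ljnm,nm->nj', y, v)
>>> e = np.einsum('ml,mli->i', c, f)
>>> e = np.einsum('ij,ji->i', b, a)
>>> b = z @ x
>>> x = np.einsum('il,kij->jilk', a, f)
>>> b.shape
(37, 2)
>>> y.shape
(7, 37, 7, 2)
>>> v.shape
(7, 2)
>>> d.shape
(7, 37, 7, 2)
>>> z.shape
(37, 2)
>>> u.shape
(19, 7)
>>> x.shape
(2, 7, 37, 7)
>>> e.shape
(37,)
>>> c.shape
(7, 7)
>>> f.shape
(7, 7, 2)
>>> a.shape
(7, 37)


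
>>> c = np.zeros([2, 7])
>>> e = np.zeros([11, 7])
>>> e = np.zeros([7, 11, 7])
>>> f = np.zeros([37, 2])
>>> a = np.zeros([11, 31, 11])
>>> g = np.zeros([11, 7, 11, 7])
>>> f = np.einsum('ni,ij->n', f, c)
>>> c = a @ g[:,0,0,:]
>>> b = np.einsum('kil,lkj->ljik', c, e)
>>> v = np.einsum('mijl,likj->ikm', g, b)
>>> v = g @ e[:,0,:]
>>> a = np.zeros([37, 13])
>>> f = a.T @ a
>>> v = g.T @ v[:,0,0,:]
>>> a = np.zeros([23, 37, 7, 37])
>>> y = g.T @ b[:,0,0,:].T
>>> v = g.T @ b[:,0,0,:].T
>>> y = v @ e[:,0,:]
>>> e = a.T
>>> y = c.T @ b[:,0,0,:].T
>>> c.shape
(11, 31, 7)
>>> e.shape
(37, 7, 37, 23)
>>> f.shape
(13, 13)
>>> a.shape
(23, 37, 7, 37)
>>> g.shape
(11, 7, 11, 7)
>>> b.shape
(7, 7, 31, 11)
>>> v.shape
(7, 11, 7, 7)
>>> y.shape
(7, 31, 7)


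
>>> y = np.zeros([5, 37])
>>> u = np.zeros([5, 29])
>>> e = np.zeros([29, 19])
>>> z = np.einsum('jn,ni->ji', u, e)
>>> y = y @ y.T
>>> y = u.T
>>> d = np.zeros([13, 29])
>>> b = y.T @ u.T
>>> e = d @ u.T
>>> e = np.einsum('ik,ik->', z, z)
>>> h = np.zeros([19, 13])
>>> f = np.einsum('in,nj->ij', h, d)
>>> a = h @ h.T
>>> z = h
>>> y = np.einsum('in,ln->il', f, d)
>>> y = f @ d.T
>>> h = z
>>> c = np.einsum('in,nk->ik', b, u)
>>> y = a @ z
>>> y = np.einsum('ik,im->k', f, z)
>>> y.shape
(29,)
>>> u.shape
(5, 29)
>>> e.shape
()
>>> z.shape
(19, 13)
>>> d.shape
(13, 29)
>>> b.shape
(5, 5)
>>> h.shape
(19, 13)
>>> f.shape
(19, 29)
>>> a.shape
(19, 19)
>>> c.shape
(5, 29)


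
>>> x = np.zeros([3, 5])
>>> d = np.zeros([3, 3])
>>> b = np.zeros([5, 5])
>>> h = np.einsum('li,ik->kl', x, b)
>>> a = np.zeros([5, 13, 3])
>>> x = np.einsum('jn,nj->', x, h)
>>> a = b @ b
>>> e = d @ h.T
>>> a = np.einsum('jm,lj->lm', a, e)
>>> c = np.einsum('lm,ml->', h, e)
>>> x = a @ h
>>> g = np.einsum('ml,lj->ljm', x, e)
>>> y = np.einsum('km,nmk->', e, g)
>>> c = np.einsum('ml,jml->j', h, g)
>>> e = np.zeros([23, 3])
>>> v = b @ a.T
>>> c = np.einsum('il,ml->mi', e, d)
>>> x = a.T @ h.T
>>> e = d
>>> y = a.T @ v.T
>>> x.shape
(5, 5)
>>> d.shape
(3, 3)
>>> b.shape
(5, 5)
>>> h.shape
(5, 3)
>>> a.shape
(3, 5)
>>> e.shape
(3, 3)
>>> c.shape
(3, 23)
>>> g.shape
(3, 5, 3)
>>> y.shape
(5, 5)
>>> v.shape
(5, 3)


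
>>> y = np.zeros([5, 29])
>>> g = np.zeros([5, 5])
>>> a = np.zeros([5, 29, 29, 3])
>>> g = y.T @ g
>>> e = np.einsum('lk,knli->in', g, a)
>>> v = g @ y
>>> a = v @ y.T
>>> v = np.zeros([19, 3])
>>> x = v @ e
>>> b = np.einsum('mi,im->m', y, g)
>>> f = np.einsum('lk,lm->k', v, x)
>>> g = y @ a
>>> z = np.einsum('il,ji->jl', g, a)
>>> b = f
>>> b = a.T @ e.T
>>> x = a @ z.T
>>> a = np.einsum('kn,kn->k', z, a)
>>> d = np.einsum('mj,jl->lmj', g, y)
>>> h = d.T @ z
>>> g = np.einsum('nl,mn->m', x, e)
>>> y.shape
(5, 29)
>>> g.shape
(3,)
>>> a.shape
(29,)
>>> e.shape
(3, 29)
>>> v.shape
(19, 3)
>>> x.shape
(29, 29)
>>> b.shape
(5, 3)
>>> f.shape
(3,)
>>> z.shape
(29, 5)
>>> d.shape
(29, 5, 5)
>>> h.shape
(5, 5, 5)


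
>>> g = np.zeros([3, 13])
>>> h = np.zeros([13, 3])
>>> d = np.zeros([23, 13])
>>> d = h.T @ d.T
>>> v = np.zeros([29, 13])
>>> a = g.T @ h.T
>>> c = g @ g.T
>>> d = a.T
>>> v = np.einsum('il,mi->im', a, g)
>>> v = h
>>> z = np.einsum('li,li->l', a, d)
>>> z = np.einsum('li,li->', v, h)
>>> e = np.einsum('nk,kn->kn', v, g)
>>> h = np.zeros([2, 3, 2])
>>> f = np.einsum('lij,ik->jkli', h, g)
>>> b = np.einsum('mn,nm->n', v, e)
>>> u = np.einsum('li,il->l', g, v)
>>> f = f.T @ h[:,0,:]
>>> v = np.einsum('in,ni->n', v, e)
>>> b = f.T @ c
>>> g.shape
(3, 13)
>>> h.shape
(2, 3, 2)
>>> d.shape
(13, 13)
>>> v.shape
(3,)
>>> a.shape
(13, 13)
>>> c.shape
(3, 3)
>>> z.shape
()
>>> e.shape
(3, 13)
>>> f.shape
(3, 2, 13, 2)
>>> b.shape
(2, 13, 2, 3)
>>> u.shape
(3,)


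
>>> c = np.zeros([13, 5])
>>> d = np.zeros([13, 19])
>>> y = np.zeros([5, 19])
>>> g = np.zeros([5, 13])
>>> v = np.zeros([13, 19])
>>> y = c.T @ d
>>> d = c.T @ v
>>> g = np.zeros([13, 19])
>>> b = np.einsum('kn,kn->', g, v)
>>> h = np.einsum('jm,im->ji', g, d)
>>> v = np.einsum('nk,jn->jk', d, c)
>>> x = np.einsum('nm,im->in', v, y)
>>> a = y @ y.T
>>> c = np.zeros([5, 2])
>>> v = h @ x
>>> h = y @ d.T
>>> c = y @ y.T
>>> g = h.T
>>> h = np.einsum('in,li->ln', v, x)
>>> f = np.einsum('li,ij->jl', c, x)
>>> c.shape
(5, 5)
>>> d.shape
(5, 19)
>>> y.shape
(5, 19)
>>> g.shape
(5, 5)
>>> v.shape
(13, 13)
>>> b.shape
()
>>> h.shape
(5, 13)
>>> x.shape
(5, 13)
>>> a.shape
(5, 5)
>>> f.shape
(13, 5)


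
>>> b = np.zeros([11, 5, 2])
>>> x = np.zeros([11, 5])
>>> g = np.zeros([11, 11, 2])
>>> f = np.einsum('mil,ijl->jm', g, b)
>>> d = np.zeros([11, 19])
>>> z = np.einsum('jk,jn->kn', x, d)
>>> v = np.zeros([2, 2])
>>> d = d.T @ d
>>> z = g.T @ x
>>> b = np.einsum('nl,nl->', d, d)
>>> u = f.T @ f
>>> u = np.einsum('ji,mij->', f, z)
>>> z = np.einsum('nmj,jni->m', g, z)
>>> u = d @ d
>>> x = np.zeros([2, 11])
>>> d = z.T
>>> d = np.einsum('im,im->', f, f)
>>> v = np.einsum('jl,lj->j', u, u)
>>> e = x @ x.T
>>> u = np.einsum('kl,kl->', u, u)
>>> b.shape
()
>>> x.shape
(2, 11)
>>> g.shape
(11, 11, 2)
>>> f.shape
(5, 11)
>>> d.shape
()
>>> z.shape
(11,)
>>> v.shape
(19,)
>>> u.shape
()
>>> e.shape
(2, 2)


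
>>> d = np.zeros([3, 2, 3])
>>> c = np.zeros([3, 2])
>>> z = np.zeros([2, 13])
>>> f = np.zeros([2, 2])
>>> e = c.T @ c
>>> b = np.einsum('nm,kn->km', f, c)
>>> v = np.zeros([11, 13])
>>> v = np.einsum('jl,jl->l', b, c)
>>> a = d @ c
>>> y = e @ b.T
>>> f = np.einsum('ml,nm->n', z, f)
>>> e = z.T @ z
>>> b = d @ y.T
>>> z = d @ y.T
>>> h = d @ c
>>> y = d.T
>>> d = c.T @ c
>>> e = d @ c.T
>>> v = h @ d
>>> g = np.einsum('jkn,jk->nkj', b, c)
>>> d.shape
(2, 2)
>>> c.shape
(3, 2)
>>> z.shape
(3, 2, 2)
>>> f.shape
(2,)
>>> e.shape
(2, 3)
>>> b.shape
(3, 2, 2)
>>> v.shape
(3, 2, 2)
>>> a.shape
(3, 2, 2)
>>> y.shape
(3, 2, 3)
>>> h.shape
(3, 2, 2)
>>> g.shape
(2, 2, 3)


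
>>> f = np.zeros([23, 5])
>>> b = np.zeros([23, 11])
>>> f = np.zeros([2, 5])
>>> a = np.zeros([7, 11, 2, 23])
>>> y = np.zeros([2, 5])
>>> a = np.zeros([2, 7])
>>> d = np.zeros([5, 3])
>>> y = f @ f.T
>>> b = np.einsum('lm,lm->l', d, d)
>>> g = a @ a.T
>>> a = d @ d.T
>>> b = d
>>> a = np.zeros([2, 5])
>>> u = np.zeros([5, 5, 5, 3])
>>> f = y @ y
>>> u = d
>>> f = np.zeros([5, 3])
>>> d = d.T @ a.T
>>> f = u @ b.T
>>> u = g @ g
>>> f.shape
(5, 5)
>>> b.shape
(5, 3)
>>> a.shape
(2, 5)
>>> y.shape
(2, 2)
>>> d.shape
(3, 2)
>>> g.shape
(2, 2)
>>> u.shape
(2, 2)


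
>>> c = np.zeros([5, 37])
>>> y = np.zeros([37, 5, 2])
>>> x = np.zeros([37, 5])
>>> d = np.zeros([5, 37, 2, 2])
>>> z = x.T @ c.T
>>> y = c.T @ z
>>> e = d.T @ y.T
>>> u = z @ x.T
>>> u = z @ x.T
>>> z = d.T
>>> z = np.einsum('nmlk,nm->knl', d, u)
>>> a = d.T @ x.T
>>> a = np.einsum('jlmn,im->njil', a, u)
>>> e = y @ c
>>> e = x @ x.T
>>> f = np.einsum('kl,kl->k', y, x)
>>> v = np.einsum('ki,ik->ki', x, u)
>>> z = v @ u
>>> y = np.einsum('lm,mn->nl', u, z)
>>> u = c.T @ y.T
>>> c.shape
(5, 37)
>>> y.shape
(37, 5)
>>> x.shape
(37, 5)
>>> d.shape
(5, 37, 2, 2)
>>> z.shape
(37, 37)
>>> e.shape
(37, 37)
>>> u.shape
(37, 37)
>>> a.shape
(37, 2, 5, 2)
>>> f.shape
(37,)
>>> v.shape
(37, 5)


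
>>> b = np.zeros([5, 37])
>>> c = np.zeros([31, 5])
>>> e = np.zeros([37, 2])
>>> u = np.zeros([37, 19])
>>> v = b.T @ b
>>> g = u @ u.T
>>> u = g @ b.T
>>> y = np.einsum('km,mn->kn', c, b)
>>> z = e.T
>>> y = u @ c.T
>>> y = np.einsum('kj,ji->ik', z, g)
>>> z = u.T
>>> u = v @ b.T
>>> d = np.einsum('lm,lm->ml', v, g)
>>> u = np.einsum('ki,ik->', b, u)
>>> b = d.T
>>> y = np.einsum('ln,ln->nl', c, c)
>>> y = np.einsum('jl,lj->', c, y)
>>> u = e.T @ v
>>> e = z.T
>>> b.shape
(37, 37)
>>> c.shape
(31, 5)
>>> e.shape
(37, 5)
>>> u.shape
(2, 37)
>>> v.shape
(37, 37)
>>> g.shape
(37, 37)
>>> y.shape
()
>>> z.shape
(5, 37)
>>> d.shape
(37, 37)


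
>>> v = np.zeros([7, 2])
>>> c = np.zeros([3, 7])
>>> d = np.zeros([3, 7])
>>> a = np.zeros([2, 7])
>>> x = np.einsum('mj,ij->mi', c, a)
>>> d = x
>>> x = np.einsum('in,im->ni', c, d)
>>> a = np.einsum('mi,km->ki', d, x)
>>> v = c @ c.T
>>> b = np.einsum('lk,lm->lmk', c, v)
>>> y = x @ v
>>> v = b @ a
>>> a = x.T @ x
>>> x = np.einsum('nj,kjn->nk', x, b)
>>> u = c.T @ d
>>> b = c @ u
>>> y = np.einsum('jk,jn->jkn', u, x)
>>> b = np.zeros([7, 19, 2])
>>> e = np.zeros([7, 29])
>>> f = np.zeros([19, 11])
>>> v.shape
(3, 3, 2)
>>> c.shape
(3, 7)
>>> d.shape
(3, 2)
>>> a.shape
(3, 3)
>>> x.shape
(7, 3)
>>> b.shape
(7, 19, 2)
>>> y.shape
(7, 2, 3)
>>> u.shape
(7, 2)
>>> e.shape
(7, 29)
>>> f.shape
(19, 11)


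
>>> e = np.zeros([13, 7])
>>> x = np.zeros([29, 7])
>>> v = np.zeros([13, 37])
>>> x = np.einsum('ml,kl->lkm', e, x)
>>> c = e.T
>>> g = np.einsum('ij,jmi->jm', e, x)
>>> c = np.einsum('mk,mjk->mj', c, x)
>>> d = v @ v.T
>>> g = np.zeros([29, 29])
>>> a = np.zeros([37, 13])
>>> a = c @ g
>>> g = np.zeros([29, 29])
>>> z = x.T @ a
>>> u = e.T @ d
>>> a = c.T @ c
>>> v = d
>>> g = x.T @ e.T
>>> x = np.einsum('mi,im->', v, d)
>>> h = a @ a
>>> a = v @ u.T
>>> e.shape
(13, 7)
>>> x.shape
()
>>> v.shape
(13, 13)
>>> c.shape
(7, 29)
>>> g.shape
(13, 29, 13)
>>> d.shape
(13, 13)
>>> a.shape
(13, 7)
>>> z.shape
(13, 29, 29)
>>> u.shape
(7, 13)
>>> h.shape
(29, 29)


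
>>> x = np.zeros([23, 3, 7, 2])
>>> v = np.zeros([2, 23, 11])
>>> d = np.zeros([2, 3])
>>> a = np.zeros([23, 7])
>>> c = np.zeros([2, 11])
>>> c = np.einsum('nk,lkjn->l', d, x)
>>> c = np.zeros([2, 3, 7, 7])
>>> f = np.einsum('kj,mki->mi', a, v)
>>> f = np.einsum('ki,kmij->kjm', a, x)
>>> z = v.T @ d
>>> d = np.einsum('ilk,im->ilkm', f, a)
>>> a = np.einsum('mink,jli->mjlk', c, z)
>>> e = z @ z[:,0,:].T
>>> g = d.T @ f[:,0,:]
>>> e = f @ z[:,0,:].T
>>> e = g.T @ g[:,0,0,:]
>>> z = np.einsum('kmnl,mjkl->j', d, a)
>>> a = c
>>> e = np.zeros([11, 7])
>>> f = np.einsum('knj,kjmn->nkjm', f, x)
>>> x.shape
(23, 3, 7, 2)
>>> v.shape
(2, 23, 11)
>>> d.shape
(23, 2, 3, 7)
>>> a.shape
(2, 3, 7, 7)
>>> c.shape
(2, 3, 7, 7)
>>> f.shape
(2, 23, 3, 7)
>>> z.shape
(11,)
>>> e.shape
(11, 7)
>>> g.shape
(7, 3, 2, 3)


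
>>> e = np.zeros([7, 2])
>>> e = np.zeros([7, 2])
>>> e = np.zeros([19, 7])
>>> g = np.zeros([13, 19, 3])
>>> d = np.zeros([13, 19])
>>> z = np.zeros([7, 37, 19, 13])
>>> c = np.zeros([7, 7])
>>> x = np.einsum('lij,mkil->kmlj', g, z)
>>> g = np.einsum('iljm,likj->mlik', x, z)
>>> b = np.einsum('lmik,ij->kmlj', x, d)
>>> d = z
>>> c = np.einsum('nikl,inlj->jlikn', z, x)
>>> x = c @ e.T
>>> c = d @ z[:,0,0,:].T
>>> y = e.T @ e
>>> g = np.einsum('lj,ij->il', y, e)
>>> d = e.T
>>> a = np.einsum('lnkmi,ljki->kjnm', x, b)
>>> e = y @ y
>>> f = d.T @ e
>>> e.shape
(7, 7)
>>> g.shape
(19, 7)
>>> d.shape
(7, 19)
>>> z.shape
(7, 37, 19, 13)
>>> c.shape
(7, 37, 19, 7)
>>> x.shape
(3, 13, 37, 19, 19)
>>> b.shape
(3, 7, 37, 19)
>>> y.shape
(7, 7)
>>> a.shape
(37, 7, 13, 19)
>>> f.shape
(19, 7)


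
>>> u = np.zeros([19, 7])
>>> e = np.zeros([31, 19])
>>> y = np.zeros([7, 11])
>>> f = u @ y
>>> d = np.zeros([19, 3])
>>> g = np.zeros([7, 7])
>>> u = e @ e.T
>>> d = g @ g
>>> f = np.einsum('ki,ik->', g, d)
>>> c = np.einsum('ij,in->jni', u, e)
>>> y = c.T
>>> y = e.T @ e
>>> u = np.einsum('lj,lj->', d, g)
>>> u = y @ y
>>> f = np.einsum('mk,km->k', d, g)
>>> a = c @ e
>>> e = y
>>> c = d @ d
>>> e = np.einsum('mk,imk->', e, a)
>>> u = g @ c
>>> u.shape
(7, 7)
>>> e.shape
()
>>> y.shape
(19, 19)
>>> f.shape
(7,)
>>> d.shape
(7, 7)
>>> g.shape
(7, 7)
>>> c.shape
(7, 7)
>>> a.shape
(31, 19, 19)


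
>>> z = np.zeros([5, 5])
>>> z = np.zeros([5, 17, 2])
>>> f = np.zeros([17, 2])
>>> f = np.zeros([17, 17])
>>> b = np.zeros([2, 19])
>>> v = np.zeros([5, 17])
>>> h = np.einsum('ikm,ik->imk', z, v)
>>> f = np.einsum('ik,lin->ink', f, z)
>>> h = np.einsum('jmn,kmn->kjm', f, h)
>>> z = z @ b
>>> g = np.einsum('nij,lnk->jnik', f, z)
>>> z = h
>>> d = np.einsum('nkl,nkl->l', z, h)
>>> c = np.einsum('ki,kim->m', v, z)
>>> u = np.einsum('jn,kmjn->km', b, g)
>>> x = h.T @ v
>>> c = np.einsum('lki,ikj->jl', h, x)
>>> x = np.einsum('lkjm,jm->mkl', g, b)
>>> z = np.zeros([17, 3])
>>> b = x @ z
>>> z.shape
(17, 3)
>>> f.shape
(17, 2, 17)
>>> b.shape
(19, 17, 3)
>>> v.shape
(5, 17)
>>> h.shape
(5, 17, 2)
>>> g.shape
(17, 17, 2, 19)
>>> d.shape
(2,)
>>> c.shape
(17, 5)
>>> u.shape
(17, 17)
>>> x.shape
(19, 17, 17)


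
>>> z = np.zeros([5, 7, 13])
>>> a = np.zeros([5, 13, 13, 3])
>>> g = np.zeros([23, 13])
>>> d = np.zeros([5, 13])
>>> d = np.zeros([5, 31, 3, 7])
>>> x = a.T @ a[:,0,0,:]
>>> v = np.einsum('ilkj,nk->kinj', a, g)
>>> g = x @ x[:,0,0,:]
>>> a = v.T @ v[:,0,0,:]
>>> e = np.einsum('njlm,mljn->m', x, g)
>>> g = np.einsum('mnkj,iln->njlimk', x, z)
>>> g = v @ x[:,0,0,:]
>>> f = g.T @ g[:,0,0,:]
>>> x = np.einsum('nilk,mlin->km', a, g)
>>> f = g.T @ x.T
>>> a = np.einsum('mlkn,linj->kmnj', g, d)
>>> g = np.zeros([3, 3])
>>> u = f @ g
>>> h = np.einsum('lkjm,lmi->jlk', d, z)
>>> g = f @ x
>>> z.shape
(5, 7, 13)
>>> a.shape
(23, 13, 3, 7)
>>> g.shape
(3, 23, 5, 13)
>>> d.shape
(5, 31, 3, 7)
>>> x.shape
(3, 13)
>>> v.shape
(13, 5, 23, 3)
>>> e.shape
(3,)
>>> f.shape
(3, 23, 5, 3)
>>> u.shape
(3, 23, 5, 3)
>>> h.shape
(3, 5, 31)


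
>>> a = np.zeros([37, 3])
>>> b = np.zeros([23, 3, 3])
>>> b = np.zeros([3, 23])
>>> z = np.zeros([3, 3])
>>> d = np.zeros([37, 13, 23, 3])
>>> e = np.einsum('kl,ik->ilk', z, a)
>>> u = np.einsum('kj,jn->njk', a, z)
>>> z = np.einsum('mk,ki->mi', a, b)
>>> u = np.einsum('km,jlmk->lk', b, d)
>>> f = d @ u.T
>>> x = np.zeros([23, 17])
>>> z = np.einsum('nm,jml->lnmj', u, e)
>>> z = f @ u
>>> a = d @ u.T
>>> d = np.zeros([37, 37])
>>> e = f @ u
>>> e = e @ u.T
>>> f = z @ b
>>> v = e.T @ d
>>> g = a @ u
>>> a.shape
(37, 13, 23, 13)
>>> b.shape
(3, 23)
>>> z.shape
(37, 13, 23, 3)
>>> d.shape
(37, 37)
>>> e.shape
(37, 13, 23, 13)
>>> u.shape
(13, 3)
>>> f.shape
(37, 13, 23, 23)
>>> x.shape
(23, 17)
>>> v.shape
(13, 23, 13, 37)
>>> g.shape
(37, 13, 23, 3)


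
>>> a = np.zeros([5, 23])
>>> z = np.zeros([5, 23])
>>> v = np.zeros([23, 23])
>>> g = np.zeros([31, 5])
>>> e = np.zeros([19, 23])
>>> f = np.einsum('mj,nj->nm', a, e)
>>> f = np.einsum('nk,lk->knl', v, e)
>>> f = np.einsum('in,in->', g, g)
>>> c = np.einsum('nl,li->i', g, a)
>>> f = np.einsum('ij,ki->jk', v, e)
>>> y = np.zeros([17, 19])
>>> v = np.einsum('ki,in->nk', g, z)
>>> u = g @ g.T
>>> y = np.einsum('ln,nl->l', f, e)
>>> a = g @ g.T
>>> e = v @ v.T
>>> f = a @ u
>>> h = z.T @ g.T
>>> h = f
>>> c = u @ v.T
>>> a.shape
(31, 31)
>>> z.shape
(5, 23)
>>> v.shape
(23, 31)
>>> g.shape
(31, 5)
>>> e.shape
(23, 23)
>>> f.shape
(31, 31)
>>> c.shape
(31, 23)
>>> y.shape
(23,)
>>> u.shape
(31, 31)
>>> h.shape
(31, 31)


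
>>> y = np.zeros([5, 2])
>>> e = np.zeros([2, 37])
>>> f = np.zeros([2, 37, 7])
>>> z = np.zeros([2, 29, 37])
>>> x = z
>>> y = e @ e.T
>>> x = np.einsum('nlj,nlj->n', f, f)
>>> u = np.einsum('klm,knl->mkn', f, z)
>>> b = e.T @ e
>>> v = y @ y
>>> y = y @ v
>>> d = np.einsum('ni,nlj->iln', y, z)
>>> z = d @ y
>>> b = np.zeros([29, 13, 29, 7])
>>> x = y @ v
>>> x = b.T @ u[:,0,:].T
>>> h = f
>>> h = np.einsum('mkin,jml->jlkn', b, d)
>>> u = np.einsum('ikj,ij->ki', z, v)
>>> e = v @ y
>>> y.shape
(2, 2)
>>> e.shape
(2, 2)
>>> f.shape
(2, 37, 7)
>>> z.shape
(2, 29, 2)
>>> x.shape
(7, 29, 13, 7)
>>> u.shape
(29, 2)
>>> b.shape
(29, 13, 29, 7)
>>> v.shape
(2, 2)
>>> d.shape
(2, 29, 2)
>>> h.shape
(2, 2, 13, 7)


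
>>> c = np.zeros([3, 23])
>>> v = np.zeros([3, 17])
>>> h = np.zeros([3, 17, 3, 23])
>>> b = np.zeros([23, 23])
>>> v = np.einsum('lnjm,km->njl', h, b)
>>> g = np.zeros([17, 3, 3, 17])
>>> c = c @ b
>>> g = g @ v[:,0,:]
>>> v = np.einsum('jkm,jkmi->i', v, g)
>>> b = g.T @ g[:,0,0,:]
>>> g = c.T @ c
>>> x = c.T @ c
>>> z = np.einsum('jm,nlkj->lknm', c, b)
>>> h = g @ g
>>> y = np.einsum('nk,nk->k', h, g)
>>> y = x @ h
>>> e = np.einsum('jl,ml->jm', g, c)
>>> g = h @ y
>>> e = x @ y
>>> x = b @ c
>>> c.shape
(3, 23)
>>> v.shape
(3,)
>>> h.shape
(23, 23)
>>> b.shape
(3, 3, 3, 3)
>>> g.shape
(23, 23)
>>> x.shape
(3, 3, 3, 23)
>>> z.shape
(3, 3, 3, 23)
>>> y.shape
(23, 23)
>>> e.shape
(23, 23)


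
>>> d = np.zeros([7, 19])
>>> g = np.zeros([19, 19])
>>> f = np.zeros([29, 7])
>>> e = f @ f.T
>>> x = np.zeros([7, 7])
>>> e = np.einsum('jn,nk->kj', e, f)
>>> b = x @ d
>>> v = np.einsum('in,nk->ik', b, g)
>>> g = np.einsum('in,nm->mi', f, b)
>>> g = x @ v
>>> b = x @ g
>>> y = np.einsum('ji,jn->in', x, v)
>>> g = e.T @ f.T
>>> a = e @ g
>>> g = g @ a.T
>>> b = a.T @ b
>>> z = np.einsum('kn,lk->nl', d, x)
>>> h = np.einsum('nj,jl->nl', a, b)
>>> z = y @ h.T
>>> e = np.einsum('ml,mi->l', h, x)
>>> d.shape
(7, 19)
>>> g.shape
(29, 7)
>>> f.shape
(29, 7)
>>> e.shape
(19,)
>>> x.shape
(7, 7)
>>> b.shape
(29, 19)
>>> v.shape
(7, 19)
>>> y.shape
(7, 19)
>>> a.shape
(7, 29)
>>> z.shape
(7, 7)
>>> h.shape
(7, 19)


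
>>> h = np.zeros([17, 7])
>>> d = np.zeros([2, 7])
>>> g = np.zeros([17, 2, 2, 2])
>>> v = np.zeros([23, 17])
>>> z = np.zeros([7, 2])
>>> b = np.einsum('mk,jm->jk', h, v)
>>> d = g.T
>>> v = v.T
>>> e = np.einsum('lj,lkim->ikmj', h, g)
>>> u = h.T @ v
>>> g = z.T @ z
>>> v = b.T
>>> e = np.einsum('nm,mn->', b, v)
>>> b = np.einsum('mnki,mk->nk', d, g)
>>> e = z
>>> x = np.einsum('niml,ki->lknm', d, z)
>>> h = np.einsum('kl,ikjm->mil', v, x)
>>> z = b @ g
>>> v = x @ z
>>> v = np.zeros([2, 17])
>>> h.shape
(2, 17, 23)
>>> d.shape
(2, 2, 2, 17)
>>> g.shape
(2, 2)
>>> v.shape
(2, 17)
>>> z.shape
(2, 2)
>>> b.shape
(2, 2)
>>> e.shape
(7, 2)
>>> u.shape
(7, 23)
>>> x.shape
(17, 7, 2, 2)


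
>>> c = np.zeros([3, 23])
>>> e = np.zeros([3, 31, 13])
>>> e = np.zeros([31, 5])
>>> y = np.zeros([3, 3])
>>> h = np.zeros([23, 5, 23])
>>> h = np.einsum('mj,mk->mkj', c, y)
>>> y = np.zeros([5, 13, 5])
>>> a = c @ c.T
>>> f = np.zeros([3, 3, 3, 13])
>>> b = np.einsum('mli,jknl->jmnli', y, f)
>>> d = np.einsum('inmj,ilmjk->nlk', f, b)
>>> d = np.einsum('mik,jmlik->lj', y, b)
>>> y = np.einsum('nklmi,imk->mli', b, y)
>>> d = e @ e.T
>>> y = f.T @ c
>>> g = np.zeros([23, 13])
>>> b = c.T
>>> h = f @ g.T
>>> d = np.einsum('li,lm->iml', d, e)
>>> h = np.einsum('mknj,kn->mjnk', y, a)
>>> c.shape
(3, 23)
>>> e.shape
(31, 5)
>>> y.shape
(13, 3, 3, 23)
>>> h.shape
(13, 23, 3, 3)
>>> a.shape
(3, 3)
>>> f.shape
(3, 3, 3, 13)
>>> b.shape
(23, 3)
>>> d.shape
(31, 5, 31)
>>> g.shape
(23, 13)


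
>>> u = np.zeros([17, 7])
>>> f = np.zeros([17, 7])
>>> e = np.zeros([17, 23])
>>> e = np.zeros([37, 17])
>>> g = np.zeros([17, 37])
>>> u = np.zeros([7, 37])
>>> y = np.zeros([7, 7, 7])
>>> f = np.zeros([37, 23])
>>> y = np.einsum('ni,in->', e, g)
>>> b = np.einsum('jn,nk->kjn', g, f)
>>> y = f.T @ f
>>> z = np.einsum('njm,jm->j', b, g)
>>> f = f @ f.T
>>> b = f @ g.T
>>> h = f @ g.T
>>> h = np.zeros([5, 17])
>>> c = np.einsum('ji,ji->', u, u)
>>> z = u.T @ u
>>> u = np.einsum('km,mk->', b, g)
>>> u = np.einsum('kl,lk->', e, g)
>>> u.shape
()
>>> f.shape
(37, 37)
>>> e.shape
(37, 17)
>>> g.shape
(17, 37)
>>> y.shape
(23, 23)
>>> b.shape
(37, 17)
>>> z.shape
(37, 37)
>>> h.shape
(5, 17)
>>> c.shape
()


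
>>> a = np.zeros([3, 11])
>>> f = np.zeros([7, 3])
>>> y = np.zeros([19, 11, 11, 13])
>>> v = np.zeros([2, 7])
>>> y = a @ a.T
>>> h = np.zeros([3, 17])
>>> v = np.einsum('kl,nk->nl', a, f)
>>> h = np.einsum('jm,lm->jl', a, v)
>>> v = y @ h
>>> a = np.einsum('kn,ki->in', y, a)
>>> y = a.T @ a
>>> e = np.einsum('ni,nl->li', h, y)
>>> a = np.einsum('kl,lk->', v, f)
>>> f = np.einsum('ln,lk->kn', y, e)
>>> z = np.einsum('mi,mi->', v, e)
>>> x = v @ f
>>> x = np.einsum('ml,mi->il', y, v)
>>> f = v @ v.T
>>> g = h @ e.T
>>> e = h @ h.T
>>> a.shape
()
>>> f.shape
(3, 3)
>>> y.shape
(3, 3)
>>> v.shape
(3, 7)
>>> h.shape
(3, 7)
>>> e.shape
(3, 3)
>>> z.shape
()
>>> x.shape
(7, 3)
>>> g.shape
(3, 3)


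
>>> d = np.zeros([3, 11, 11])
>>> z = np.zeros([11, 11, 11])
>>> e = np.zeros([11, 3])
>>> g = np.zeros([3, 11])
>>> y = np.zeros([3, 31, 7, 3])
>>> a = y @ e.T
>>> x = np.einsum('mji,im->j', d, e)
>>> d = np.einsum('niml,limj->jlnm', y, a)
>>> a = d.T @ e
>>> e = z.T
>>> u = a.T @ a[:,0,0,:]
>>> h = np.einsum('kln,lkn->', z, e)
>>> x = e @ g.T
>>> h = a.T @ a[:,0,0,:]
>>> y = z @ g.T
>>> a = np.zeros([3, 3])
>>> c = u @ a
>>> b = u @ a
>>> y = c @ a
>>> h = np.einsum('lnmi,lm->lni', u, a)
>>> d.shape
(11, 3, 3, 7)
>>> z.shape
(11, 11, 11)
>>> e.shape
(11, 11, 11)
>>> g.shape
(3, 11)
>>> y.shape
(3, 3, 3, 3)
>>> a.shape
(3, 3)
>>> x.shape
(11, 11, 3)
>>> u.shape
(3, 3, 3, 3)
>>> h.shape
(3, 3, 3)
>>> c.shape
(3, 3, 3, 3)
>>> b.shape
(3, 3, 3, 3)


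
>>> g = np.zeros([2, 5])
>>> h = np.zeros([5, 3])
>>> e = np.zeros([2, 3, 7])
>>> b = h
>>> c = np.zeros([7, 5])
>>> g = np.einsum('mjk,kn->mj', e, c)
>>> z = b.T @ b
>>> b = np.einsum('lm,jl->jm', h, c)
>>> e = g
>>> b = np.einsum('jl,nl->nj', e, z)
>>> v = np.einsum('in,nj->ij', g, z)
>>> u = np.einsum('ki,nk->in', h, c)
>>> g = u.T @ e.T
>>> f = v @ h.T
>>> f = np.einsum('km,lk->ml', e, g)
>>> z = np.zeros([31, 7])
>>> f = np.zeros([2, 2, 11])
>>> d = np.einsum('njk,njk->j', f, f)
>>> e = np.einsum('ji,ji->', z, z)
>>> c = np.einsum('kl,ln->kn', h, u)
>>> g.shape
(7, 2)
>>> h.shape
(5, 3)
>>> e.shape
()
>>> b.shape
(3, 2)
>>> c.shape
(5, 7)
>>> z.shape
(31, 7)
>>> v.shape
(2, 3)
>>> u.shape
(3, 7)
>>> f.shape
(2, 2, 11)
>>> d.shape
(2,)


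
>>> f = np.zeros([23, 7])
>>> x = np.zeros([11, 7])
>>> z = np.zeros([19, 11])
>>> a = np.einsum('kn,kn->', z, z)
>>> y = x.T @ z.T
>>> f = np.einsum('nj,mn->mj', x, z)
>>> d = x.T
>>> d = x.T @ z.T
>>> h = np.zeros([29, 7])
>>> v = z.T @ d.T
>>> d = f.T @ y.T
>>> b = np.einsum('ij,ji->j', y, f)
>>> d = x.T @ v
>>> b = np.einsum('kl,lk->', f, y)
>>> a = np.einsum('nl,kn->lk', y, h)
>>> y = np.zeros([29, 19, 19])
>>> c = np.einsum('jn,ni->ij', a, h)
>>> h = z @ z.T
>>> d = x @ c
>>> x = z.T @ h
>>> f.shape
(19, 7)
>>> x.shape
(11, 19)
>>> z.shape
(19, 11)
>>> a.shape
(19, 29)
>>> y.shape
(29, 19, 19)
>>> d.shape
(11, 19)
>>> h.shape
(19, 19)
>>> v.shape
(11, 7)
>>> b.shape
()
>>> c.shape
(7, 19)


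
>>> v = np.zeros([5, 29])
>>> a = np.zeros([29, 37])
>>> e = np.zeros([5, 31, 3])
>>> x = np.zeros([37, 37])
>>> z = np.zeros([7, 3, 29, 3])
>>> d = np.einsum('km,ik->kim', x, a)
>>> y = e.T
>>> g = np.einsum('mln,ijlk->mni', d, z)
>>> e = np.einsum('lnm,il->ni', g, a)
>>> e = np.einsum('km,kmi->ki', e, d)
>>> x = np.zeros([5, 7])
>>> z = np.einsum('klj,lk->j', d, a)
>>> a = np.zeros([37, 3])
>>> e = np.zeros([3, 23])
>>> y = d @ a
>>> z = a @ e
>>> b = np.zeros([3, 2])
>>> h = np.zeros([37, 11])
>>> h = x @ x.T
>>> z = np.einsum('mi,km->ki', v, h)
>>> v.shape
(5, 29)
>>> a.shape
(37, 3)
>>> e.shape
(3, 23)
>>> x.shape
(5, 7)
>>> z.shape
(5, 29)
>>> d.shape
(37, 29, 37)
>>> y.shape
(37, 29, 3)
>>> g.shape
(37, 37, 7)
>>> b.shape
(3, 2)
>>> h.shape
(5, 5)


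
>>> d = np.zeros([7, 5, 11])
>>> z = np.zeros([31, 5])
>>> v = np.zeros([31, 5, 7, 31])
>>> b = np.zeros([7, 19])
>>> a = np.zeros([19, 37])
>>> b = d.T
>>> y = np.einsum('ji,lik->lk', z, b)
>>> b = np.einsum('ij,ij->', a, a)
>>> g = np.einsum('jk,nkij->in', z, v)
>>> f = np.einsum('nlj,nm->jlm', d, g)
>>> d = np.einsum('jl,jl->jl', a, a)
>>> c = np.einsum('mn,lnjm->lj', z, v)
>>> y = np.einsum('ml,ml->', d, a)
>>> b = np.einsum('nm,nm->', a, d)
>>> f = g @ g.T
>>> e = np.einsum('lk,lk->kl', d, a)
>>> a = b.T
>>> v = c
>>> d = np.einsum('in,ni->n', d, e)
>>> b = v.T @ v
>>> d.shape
(37,)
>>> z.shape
(31, 5)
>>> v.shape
(31, 7)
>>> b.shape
(7, 7)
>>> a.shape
()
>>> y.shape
()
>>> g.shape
(7, 31)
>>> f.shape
(7, 7)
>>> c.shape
(31, 7)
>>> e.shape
(37, 19)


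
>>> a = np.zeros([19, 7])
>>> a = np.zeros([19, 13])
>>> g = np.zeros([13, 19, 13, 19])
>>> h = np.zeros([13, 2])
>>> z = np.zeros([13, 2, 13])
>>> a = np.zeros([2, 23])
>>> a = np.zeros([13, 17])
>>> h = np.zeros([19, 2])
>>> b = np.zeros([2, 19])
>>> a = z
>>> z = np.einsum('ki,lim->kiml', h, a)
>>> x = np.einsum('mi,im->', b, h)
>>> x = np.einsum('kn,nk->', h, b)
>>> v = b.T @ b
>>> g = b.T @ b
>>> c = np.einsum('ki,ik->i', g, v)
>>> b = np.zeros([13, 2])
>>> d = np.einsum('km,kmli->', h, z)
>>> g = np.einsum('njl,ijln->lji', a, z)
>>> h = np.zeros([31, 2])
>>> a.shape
(13, 2, 13)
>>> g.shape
(13, 2, 19)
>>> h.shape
(31, 2)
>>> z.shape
(19, 2, 13, 13)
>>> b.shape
(13, 2)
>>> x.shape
()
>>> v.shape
(19, 19)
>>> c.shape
(19,)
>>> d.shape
()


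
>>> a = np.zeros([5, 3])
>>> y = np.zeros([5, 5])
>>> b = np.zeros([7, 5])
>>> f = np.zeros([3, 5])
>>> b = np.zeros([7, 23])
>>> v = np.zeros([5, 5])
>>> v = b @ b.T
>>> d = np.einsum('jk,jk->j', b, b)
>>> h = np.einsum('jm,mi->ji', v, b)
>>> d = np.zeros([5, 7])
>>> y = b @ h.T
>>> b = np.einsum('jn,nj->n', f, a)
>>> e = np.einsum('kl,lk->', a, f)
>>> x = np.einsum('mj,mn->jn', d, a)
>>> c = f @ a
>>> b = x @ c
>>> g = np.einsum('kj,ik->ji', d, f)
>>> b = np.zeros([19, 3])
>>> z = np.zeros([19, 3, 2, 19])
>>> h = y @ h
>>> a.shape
(5, 3)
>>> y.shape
(7, 7)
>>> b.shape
(19, 3)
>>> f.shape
(3, 5)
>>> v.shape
(7, 7)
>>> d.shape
(5, 7)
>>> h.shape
(7, 23)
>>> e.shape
()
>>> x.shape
(7, 3)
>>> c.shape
(3, 3)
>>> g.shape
(7, 3)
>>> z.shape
(19, 3, 2, 19)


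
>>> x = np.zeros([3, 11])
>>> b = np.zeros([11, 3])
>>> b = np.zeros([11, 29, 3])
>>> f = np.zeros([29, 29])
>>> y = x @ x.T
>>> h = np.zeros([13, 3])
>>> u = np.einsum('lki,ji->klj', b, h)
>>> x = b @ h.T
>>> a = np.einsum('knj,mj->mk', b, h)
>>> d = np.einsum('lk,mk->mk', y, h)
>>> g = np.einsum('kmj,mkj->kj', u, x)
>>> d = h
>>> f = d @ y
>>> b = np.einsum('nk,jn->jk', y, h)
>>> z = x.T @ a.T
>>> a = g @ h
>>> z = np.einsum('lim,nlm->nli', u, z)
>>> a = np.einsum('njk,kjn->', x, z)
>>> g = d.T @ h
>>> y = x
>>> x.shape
(11, 29, 13)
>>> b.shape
(13, 3)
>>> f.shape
(13, 3)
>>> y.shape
(11, 29, 13)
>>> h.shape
(13, 3)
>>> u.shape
(29, 11, 13)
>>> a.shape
()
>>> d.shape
(13, 3)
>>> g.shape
(3, 3)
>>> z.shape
(13, 29, 11)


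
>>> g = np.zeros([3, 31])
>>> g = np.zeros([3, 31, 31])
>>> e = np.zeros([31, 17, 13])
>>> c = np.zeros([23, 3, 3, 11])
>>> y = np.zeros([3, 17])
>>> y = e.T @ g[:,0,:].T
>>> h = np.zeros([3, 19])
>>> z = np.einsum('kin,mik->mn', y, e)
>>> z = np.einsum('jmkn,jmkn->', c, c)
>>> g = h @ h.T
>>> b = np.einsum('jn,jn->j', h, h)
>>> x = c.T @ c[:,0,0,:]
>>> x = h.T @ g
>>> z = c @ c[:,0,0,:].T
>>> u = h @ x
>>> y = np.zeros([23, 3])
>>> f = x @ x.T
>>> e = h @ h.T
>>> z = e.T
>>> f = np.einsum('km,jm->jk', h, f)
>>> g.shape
(3, 3)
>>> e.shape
(3, 3)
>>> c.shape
(23, 3, 3, 11)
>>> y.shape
(23, 3)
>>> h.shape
(3, 19)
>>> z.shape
(3, 3)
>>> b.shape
(3,)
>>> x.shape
(19, 3)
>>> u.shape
(3, 3)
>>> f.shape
(19, 3)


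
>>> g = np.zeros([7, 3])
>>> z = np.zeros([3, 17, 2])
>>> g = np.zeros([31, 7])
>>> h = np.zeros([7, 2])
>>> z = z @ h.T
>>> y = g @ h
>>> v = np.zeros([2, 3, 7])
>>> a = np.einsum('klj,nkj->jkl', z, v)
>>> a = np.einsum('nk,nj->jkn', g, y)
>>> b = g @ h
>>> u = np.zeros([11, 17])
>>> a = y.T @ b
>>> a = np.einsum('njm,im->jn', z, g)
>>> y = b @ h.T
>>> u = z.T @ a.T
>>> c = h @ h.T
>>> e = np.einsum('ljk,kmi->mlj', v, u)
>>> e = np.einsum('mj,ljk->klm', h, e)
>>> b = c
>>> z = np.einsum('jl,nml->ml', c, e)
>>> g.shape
(31, 7)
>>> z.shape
(17, 7)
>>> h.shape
(7, 2)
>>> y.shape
(31, 7)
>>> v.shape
(2, 3, 7)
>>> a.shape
(17, 3)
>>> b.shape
(7, 7)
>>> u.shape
(7, 17, 17)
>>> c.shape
(7, 7)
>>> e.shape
(3, 17, 7)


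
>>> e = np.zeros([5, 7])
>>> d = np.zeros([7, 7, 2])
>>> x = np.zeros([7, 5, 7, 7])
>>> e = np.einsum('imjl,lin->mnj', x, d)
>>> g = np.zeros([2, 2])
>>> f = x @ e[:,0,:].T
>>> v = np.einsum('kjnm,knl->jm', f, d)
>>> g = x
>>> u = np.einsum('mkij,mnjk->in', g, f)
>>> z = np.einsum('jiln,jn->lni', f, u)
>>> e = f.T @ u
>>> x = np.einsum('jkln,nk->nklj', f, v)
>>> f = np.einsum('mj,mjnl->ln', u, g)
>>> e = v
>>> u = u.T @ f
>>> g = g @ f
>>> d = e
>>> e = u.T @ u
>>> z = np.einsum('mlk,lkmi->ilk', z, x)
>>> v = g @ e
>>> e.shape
(7, 7)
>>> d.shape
(5, 5)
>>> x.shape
(5, 5, 7, 7)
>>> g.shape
(7, 5, 7, 7)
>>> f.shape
(7, 7)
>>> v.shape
(7, 5, 7, 7)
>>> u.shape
(5, 7)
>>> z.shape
(7, 5, 5)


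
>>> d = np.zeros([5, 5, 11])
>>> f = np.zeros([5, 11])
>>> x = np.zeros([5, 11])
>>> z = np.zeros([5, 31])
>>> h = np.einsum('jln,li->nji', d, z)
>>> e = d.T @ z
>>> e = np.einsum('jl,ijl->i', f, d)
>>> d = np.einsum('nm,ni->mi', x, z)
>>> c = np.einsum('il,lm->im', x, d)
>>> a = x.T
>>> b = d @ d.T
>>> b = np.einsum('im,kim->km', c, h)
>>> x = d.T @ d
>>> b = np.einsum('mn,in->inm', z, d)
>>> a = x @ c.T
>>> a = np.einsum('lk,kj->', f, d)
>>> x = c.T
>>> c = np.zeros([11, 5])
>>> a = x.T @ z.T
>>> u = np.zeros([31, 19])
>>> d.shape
(11, 31)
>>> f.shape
(5, 11)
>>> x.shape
(31, 5)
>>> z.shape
(5, 31)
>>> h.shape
(11, 5, 31)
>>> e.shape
(5,)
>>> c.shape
(11, 5)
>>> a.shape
(5, 5)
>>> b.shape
(11, 31, 5)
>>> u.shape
(31, 19)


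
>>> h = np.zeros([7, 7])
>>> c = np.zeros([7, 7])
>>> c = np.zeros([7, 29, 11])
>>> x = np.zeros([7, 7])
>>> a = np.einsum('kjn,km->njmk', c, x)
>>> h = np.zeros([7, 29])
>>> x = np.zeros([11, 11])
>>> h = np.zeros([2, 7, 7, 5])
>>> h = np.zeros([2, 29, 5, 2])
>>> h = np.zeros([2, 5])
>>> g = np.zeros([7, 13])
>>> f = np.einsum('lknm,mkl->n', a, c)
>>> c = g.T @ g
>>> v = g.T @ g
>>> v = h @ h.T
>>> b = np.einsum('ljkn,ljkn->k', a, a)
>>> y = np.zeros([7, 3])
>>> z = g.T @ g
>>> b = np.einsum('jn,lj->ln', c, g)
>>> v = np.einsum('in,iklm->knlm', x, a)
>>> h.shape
(2, 5)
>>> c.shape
(13, 13)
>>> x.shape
(11, 11)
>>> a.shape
(11, 29, 7, 7)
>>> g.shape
(7, 13)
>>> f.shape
(7,)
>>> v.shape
(29, 11, 7, 7)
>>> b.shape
(7, 13)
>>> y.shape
(7, 3)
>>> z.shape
(13, 13)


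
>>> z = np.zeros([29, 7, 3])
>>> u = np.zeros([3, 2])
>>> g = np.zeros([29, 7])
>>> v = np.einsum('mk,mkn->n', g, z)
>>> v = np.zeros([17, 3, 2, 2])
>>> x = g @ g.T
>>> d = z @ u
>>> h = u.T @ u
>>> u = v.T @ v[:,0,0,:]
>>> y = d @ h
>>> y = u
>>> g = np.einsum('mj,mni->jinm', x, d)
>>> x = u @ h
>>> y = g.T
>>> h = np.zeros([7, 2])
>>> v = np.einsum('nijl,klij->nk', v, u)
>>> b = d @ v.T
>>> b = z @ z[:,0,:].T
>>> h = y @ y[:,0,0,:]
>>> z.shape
(29, 7, 3)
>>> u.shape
(2, 2, 3, 2)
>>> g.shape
(29, 2, 7, 29)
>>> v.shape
(17, 2)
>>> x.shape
(2, 2, 3, 2)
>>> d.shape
(29, 7, 2)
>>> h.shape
(29, 7, 2, 29)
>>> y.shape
(29, 7, 2, 29)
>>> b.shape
(29, 7, 29)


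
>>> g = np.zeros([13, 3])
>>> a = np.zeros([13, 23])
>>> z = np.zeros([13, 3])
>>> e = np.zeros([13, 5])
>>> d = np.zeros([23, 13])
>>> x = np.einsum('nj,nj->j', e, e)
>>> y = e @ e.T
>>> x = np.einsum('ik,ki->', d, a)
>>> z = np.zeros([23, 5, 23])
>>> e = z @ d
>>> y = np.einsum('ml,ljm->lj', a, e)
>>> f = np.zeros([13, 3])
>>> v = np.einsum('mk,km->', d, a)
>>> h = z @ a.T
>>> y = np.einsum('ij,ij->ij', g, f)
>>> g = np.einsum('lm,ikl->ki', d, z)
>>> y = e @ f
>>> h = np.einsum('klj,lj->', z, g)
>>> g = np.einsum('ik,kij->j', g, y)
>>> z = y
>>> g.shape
(3,)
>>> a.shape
(13, 23)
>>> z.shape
(23, 5, 3)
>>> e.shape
(23, 5, 13)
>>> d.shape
(23, 13)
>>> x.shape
()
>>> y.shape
(23, 5, 3)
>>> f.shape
(13, 3)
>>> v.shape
()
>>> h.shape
()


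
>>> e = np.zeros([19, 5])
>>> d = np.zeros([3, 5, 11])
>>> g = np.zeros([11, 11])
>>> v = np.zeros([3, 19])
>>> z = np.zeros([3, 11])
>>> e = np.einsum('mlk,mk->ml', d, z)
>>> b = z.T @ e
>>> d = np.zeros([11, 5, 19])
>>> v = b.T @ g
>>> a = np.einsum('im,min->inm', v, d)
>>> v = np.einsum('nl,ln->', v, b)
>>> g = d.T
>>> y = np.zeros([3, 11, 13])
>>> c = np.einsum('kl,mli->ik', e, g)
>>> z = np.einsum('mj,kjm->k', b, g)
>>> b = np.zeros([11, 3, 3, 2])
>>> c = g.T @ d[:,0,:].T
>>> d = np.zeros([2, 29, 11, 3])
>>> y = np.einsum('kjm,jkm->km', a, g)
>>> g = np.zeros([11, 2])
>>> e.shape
(3, 5)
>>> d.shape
(2, 29, 11, 3)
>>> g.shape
(11, 2)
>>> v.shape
()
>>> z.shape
(19,)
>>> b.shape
(11, 3, 3, 2)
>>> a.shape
(5, 19, 11)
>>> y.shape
(5, 11)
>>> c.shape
(11, 5, 11)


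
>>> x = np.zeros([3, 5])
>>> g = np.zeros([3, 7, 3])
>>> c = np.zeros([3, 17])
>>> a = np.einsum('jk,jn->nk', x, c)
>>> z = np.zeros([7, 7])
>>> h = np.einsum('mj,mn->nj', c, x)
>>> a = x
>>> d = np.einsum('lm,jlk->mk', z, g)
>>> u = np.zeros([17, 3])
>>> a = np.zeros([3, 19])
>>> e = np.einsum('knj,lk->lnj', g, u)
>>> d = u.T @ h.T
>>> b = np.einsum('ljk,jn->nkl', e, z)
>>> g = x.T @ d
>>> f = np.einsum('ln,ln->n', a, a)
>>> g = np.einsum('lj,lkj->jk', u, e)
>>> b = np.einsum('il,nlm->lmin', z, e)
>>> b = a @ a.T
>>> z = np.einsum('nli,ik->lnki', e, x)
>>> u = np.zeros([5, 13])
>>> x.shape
(3, 5)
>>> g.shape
(3, 7)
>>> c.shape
(3, 17)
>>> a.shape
(3, 19)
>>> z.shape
(7, 17, 5, 3)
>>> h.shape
(5, 17)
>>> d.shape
(3, 5)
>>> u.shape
(5, 13)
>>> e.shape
(17, 7, 3)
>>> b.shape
(3, 3)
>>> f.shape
(19,)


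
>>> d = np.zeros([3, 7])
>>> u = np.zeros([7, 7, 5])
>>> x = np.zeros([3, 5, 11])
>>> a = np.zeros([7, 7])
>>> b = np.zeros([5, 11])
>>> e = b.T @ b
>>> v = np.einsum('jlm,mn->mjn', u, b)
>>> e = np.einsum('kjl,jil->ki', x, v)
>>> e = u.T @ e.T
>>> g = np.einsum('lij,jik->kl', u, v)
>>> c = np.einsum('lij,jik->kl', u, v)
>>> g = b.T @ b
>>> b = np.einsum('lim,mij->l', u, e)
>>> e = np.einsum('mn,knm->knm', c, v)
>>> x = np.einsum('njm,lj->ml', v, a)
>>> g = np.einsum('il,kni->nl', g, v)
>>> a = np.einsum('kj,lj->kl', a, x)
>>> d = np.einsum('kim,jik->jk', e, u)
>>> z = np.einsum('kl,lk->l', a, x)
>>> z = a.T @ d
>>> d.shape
(7, 5)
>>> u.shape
(7, 7, 5)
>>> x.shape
(11, 7)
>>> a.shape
(7, 11)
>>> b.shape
(7,)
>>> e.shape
(5, 7, 11)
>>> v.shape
(5, 7, 11)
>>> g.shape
(7, 11)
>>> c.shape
(11, 7)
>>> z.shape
(11, 5)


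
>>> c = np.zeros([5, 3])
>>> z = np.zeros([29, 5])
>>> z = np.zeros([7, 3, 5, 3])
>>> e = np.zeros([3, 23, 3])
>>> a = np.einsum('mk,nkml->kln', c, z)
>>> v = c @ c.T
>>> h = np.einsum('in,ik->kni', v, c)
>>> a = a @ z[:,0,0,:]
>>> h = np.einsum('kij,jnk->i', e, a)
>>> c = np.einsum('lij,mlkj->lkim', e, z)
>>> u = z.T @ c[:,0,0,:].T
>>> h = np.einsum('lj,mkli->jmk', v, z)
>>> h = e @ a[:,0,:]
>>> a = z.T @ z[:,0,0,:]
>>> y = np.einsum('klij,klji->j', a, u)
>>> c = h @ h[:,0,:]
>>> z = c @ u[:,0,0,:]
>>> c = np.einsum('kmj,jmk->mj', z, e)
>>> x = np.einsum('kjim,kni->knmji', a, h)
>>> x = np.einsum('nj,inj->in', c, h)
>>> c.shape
(23, 3)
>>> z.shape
(3, 23, 3)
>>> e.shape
(3, 23, 3)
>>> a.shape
(3, 5, 3, 3)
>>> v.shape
(5, 5)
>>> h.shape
(3, 23, 3)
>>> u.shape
(3, 5, 3, 3)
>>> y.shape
(3,)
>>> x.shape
(3, 23)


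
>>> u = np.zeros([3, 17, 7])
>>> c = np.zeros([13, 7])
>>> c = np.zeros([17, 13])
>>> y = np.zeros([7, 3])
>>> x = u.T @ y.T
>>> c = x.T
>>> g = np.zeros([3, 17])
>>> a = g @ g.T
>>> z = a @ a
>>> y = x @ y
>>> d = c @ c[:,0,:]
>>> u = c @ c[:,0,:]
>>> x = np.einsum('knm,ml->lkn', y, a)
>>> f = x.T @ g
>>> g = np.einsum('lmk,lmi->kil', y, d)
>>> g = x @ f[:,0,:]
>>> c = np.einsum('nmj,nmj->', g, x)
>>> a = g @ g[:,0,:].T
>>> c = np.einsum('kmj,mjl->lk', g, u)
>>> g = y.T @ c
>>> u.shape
(7, 17, 7)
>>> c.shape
(7, 3)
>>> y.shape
(7, 17, 3)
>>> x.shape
(3, 7, 17)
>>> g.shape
(3, 17, 3)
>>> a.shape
(3, 7, 3)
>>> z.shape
(3, 3)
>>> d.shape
(7, 17, 7)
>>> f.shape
(17, 7, 17)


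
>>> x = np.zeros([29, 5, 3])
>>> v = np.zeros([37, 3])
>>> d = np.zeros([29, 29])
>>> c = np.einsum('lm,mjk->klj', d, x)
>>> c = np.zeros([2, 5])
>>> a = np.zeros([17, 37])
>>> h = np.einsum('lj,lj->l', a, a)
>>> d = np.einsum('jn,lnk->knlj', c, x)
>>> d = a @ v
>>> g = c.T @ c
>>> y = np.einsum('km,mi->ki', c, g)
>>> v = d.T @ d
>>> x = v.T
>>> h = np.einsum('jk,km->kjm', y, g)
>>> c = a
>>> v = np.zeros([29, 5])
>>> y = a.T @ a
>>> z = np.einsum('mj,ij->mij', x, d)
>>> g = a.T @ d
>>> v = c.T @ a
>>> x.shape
(3, 3)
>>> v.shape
(37, 37)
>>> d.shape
(17, 3)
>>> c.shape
(17, 37)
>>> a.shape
(17, 37)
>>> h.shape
(5, 2, 5)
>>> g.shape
(37, 3)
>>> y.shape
(37, 37)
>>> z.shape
(3, 17, 3)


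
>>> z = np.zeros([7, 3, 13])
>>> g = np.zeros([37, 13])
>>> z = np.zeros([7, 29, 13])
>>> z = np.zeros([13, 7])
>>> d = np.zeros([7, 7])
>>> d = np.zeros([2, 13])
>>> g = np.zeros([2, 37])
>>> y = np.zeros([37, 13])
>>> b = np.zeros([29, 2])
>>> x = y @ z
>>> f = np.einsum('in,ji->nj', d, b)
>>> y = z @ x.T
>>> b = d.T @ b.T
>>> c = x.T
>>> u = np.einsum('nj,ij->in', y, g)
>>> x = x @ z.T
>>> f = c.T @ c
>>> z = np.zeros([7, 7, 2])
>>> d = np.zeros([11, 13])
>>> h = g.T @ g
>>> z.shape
(7, 7, 2)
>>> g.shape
(2, 37)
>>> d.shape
(11, 13)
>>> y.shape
(13, 37)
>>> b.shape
(13, 29)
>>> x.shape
(37, 13)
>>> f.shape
(37, 37)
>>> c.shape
(7, 37)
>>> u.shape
(2, 13)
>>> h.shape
(37, 37)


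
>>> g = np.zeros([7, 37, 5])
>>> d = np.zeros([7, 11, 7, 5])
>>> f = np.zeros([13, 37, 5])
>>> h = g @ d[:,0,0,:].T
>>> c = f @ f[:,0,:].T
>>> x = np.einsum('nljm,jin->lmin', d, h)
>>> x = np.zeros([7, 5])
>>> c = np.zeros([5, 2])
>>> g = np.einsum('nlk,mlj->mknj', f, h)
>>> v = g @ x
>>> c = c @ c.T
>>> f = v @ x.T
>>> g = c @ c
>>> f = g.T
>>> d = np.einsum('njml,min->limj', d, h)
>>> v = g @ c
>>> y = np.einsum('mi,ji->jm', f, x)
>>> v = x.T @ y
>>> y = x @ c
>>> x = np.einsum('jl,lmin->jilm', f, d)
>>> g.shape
(5, 5)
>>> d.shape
(5, 37, 7, 11)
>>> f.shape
(5, 5)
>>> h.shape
(7, 37, 7)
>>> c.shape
(5, 5)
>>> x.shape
(5, 7, 5, 37)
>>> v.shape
(5, 5)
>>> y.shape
(7, 5)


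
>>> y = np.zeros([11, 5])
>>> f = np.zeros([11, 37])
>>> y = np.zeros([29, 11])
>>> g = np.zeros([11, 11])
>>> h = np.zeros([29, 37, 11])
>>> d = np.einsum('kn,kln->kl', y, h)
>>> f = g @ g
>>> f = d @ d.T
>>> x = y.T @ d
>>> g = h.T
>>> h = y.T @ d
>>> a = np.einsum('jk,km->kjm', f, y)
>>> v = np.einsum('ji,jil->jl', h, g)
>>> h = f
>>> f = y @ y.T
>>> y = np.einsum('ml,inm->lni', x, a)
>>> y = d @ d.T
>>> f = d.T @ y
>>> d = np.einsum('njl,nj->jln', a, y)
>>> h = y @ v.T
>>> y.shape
(29, 29)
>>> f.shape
(37, 29)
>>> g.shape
(11, 37, 29)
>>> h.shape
(29, 11)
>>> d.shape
(29, 11, 29)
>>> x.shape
(11, 37)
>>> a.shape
(29, 29, 11)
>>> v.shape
(11, 29)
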